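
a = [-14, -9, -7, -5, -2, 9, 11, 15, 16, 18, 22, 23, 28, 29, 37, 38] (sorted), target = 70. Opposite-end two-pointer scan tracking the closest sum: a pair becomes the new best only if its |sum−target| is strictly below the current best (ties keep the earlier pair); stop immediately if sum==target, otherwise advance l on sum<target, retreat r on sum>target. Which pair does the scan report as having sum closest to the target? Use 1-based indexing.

l=1 r=16: -14+38=24 d=46 *, l++
l=2 r=16: -9+38=29 d=41 *, l++
l=3 r=16: -7+38=31 d=39 *, l++
l=4 r=16: -5+38=33 d=37 *, l++
l=5 r=16: -2+38=36 d=34 *, l++
l=6 r=16: 9+38=47 d=23 *, l++
l=7 r=16: 11+38=49 d=21 *, l++
l=8 r=16: 15+38=53 d=17 *, l++
l=9 r=16: 16+38=54 d=16 *, l++
l=10 r=16: 18+38=56 d=14 *, l++
l=11 r=16: 22+38=60 d=10 *, l++
l=12 r=16: 23+38=61 d=9 *, l++
l=13 r=16: 28+38=66 d=4 *, l++
l=14 r=16: 29+38=67 d=3 *, l++
l=15 r=16: 37+38=75 d=5, r--

pair (29, 38) with sum 67 (|Δ|=3)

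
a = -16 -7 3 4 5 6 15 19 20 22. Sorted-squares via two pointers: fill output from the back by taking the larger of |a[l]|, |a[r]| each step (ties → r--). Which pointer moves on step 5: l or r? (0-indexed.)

l=0 r=9: |-16|<=|22| out[9]=484, r--
l=0 r=8: |-16|<=|20| out[8]=400, r--
l=0 r=7: |-16|<=|19| out[7]=361, r--
l=0 r=6: |-16|>|15| out[6]=256, l++
l=1 r=6: |-7|<=|15| out[5]=225, r--

r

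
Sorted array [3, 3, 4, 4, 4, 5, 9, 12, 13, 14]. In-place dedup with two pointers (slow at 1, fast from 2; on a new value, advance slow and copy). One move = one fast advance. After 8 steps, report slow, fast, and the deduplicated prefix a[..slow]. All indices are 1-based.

slow=1 fast=2: a[fast]=3=a[slow] dup, fast++
slow=1 fast=3: a[fast]=4≠a[slow]=3 write a[2]=4, slow++,fast++
slow=2 fast=4: a[fast]=4=a[slow] dup, fast++
slow=2 fast=5: a[fast]=4=a[slow] dup, fast++
slow=2 fast=6: a[fast]=5≠a[slow]=4 write a[3]=5, slow++,fast++
slow=3 fast=7: a[fast]=9≠a[slow]=5 write a[4]=9, slow++,fast++
slow=4 fast=8: a[fast]=12≠a[slow]=9 write a[5]=12, slow++,fast++
slow=5 fast=9: a[fast]=13≠a[slow]=12 write a[6]=13, slow++,fast++

slow=6, fast=10, prefix=[3, 4, 5, 9, 12, 13]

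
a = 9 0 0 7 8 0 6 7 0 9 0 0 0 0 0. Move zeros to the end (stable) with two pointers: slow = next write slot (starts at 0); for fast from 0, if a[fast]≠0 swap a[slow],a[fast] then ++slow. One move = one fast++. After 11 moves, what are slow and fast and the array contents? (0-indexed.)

(s=0,f=0) a[fast]=9≠0 swap→a[0]=9 → slow++,fast++
(s=1,f=1) a[fast]=0 → fast++
(s=1,f=2) a[fast]=0 → fast++
(s=1,f=3) a[fast]=7≠0 swap→a[1]=7 → slow++,fast++
(s=2,f=4) a[fast]=8≠0 swap→a[2]=8 → slow++,fast++
(s=3,f=5) a[fast]=0 → fast++
(s=3,f=6) a[fast]=6≠0 swap→a[3]=6 → slow++,fast++
(s=4,f=7) a[fast]=7≠0 swap→a[4]=7 → slow++,fast++
(s=5,f=8) a[fast]=0 → fast++
(s=5,f=9) a[fast]=9≠0 swap→a[5]=9 → slow++,fast++
(s=6,f=10) a[fast]=0 → fast++

slow=6, fast=11, a=[9, 7, 8, 6, 7, 9, 0, 0, 0, 0, 0, 0, 0, 0, 0]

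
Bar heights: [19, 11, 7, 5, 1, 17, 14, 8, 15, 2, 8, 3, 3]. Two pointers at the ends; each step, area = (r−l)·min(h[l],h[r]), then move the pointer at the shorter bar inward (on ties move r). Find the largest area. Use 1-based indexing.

l=1 r=13: min(19,3)*12=36 best=36 *, r--
l=1 r=12: min(19,3)*11=33 best=36, r--
l=1 r=11: min(19,8)*10=80 best=80 *, r--
l=1 r=10: min(19,2)*9=18 best=80, r--
l=1 r=9: min(19,15)*8=120 best=120 *, r--
l=1 r=8: min(19,8)*7=56 best=120, r--
l=1 r=7: min(19,14)*6=84 best=120, r--
l=1 r=6: min(19,17)*5=85 best=120, r--
l=1 r=5: min(19,1)*4=4 best=120, r--
l=1 r=4: min(19,5)*3=15 best=120, r--
l=1 r=3: min(19,7)*2=14 best=120, r--
l=1 r=2: min(19,11)*1=11 best=120, r--

max area = 120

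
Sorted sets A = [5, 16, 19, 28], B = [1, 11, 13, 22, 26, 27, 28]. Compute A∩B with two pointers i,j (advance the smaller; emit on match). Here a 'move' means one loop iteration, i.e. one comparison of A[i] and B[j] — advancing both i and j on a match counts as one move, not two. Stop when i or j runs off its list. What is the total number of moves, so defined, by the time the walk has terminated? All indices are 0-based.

10 moves

[i=0,j=0] 5>1 → j++
[i=0,j=1] 5<11 → i++
[i=1,j=1] 16>11 → j++
[i=1,j=2] 16>13 → j++
[i=1,j=3] 16<22 → i++
[i=2,j=3] 19<22 → i++
[i=3,j=3] 28>22 → j++
[i=3,j=4] 28>26 → j++
[i=3,j=5] 28>27 → j++
[i=3,j=6] 28==28 emit → i++,j++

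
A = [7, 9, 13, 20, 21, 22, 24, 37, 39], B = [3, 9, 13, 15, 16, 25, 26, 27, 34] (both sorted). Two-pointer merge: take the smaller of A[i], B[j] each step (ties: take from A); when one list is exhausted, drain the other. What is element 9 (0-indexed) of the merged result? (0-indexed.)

merged[9] = 21

i=0 j=0: A[i]=7>B[j]=3 take 3, j++
i=0 j=1: A[i]=7<=B[j]=9 take 7, i++
i=1 j=1: A[i]=9<=B[j]=9 take 9, i++
i=2 j=1: A[i]=13>B[j]=9 take 9, j++
i=2 j=2: A[i]=13<=B[j]=13 take 13, i++
i=3 j=2: A[i]=20>B[j]=13 take 13, j++
i=3 j=3: A[i]=20>B[j]=15 take 15, j++
i=3 j=4: A[i]=20>B[j]=16 take 16, j++
i=3 j=5: A[i]=20<=B[j]=25 take 20, i++
i=4 j=5: A[i]=21<=B[j]=25 take 21, i++
i=5 j=5: A[i]=22<=B[j]=25 take 22, i++
i=6 j=5: A[i]=24<=B[j]=25 take 24, i++
i=7 j=5: A[i]=37>B[j]=25 take 25, j++
i=7 j=6: A[i]=37>B[j]=26 take 26, j++
i=7 j=7: A[i]=37>B[j]=27 take 27, j++
i=7 j=8: A[i]=37>B[j]=34 take 34, j++
i=7 j=9: B done, take A[i]=37, i++
i=8 j=9: B done, take A[i]=39, i++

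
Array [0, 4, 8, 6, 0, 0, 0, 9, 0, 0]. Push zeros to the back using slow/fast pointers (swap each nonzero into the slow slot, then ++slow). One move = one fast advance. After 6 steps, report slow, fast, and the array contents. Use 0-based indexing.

(s=0,f=0) a[fast]=0 → fast++
(s=0,f=1) a[fast]=4≠0 swap→a[0]=4 → slow++,fast++
(s=1,f=2) a[fast]=8≠0 swap→a[1]=8 → slow++,fast++
(s=2,f=3) a[fast]=6≠0 swap→a[2]=6 → slow++,fast++
(s=3,f=4) a[fast]=0 → fast++
(s=3,f=5) a[fast]=0 → fast++

slow=3, fast=6, a=[4, 8, 6, 0, 0, 0, 0, 9, 0, 0]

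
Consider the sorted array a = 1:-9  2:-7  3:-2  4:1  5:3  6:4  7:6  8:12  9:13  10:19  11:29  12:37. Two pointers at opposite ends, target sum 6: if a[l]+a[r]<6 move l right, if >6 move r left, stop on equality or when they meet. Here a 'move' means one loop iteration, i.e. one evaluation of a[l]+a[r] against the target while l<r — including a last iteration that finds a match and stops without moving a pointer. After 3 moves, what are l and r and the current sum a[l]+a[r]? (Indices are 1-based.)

l=1, r=9, sum=4

[1,12] -9+37=28 >6 → r--
[1,11] -9+29=20 >6 → r--
[1,10] -9+19=10 >6 → r--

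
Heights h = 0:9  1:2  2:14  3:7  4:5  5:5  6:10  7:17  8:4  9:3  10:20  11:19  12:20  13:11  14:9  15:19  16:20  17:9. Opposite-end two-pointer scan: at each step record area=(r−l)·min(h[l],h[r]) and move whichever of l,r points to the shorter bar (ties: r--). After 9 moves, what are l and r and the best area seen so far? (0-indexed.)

l=8, r=16, best area=196

[0,17] min(9,9)*17=153 best=153 * → r--
[0,16] min(9,20)*16=144 best=153 → l++
[1,16] min(2,20)*15=30 best=153 → l++
[2,16] min(14,20)*14=196 best=196 * → l++
[3,16] min(7,20)*13=91 best=196 → l++
[4,16] min(5,20)*12=60 best=196 → l++
[5,16] min(5,20)*11=55 best=196 → l++
[6,16] min(10,20)*10=100 best=196 → l++
[7,16] min(17,20)*9=153 best=196 → l++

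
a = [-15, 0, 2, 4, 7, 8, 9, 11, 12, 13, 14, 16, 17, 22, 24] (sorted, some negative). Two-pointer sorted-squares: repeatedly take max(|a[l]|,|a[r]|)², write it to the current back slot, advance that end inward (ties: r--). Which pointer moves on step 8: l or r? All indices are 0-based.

r

l=0 r=14: |-15|<=|24| out[14]=576, r--
l=0 r=13: |-15|<=|22| out[13]=484, r--
l=0 r=12: |-15|<=|17| out[12]=289, r--
l=0 r=11: |-15|<=|16| out[11]=256, r--
l=0 r=10: |-15|>|14| out[10]=225, l++
l=1 r=10: |0|<=|14| out[9]=196, r--
l=1 r=9: |0|<=|13| out[8]=169, r--
l=1 r=8: |0|<=|12| out[7]=144, r--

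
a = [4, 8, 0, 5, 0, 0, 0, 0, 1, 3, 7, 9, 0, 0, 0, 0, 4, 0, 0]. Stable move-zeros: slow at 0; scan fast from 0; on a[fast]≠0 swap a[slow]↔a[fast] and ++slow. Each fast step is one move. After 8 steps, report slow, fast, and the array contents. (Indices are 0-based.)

(s=0,f=0) a[fast]=4≠0 swap→a[0]=4 → slow++,fast++
(s=1,f=1) a[fast]=8≠0 swap→a[1]=8 → slow++,fast++
(s=2,f=2) a[fast]=0 → fast++
(s=2,f=3) a[fast]=5≠0 swap→a[2]=5 → slow++,fast++
(s=3,f=4) a[fast]=0 → fast++
(s=3,f=5) a[fast]=0 → fast++
(s=3,f=6) a[fast]=0 → fast++
(s=3,f=7) a[fast]=0 → fast++

slow=3, fast=8, a=[4, 8, 5, 0, 0, 0, 0, 0, 1, 3, 7, 9, 0, 0, 0, 0, 4, 0, 0]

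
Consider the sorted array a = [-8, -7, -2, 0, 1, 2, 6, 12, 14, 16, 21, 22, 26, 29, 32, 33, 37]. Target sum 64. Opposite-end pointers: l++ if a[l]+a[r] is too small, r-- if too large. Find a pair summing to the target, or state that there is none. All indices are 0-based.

no pair

l=0 r=16: -8+37=29 <64, l++
l=1 r=16: -7+37=30 <64, l++
l=2 r=16: -2+37=35 <64, l++
l=3 r=16: 0+37=37 <64, l++
l=4 r=16: 1+37=38 <64, l++
l=5 r=16: 2+37=39 <64, l++
l=6 r=16: 6+37=43 <64, l++
l=7 r=16: 12+37=49 <64, l++
l=8 r=16: 14+37=51 <64, l++
l=9 r=16: 16+37=53 <64, l++
l=10 r=16: 21+37=58 <64, l++
l=11 r=16: 22+37=59 <64, l++
l=12 r=16: 26+37=63 <64, l++
l=13 r=16: 29+37=66 >64, r--
l=13 r=15: 29+33=62 <64, l++
l=14 r=15: 32+33=65 >64, r--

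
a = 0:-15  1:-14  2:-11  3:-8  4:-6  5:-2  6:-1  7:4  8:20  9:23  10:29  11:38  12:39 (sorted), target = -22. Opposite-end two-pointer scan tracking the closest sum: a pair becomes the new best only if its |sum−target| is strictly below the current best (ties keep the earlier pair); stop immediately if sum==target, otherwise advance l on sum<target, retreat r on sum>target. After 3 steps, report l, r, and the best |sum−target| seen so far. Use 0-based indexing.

l=0, r=9, best |Δ|=36

l=0 r=12: -15+39=24 d=46 *, r--
l=0 r=11: -15+38=23 d=45 *, r--
l=0 r=10: -15+29=14 d=36 *, r--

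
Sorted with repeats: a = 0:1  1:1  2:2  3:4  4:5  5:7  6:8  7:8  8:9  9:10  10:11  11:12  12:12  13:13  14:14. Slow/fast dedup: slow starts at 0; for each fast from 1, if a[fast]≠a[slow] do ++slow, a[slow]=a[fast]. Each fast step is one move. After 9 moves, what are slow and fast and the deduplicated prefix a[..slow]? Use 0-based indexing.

slow=7, fast=10, prefix=[1, 2, 4, 5, 7, 8, 9, 10]

(s=0,f=1) a[fast]=1=a[slow] dup → fast++
(s=0,f=2) a[fast]=2≠a[slow]=1 write a[1]=2 → slow++,fast++
(s=1,f=3) a[fast]=4≠a[slow]=2 write a[2]=4 → slow++,fast++
(s=2,f=4) a[fast]=5≠a[slow]=4 write a[3]=5 → slow++,fast++
(s=3,f=5) a[fast]=7≠a[slow]=5 write a[4]=7 → slow++,fast++
(s=4,f=6) a[fast]=8≠a[slow]=7 write a[5]=8 → slow++,fast++
(s=5,f=7) a[fast]=8=a[slow] dup → fast++
(s=5,f=8) a[fast]=9≠a[slow]=8 write a[6]=9 → slow++,fast++
(s=6,f=9) a[fast]=10≠a[slow]=9 write a[7]=10 → slow++,fast++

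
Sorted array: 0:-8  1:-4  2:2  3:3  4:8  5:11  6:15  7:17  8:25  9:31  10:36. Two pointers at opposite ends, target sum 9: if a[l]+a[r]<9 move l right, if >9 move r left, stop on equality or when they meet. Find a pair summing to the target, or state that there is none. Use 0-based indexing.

l=0 r=10: -8+36=28 >9, r--
l=0 r=9: -8+31=23 >9, r--
l=0 r=8: -8+25=17 >9, r--
l=0 r=7: -8+17=9, found

(-8, 17)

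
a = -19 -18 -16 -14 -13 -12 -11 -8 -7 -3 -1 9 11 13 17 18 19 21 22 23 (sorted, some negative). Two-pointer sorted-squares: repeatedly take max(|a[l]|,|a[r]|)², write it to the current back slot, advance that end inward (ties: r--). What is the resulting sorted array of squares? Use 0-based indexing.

[1, 9, 49, 64, 81, 121, 121, 144, 169, 169, 196, 256, 289, 324, 324, 361, 361, 441, 484, 529]

l=0 r=19: |-19|<=|23| out[19]=529, r--
l=0 r=18: |-19|<=|22| out[18]=484, r--
l=0 r=17: |-19|<=|21| out[17]=441, r--
l=0 r=16: |-19|<=|19| out[16]=361, r--
l=0 r=15: |-19|>|18| out[15]=361, l++
l=1 r=15: |-18|<=|18| out[14]=324, r--
l=1 r=14: |-18|>|17| out[13]=324, l++
l=2 r=14: |-16|<=|17| out[12]=289, r--
l=2 r=13: |-16|>|13| out[11]=256, l++
l=3 r=13: |-14|>|13| out[10]=196, l++
l=4 r=13: |-13|<=|13| out[9]=169, r--
l=4 r=12: |-13|>|11| out[8]=169, l++
l=5 r=12: |-12|>|11| out[7]=144, l++
l=6 r=12: |-11|<=|11| out[6]=121, r--
l=6 r=11: |-11|>|9| out[5]=121, l++
l=7 r=11: |-8|<=|9| out[4]=81, r--
l=7 r=10: |-8|>|-1| out[3]=64, l++
l=8 r=10: |-7|>|-1| out[2]=49, l++
l=9 r=10: |-3|>|-1| out[1]=9, l++
l=10 r=10: |-1|<=|-1| out[0]=1, r--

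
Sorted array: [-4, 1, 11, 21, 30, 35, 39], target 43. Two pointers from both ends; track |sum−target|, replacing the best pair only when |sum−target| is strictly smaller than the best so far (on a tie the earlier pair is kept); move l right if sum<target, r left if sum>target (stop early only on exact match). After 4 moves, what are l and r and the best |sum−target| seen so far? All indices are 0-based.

l=0 r=6: -4+39=35 d=8 *, l++
l=1 r=6: 1+39=40 d=3 *, l++
l=2 r=6: 11+39=50 d=7, r--
l=2 r=5: 11+35=46 d=3, r--

l=2, r=4, best |Δ|=3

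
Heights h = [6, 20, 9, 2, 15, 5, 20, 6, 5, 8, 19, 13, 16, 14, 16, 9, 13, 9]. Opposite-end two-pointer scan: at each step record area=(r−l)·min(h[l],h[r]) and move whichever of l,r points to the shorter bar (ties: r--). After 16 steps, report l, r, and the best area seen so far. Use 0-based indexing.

l=0 r=17: min(6,9)*17=102 best=102 *, l++
l=1 r=17: min(20,9)*16=144 best=144 *, r--
l=1 r=16: min(20,13)*15=195 best=195 *, r--
l=1 r=15: min(20,9)*14=126 best=195, r--
l=1 r=14: min(20,16)*13=208 best=208 *, r--
l=1 r=13: min(20,14)*12=168 best=208, r--
l=1 r=12: min(20,16)*11=176 best=208, r--
l=1 r=11: min(20,13)*10=130 best=208, r--
l=1 r=10: min(20,19)*9=171 best=208, r--
l=1 r=9: min(20,8)*8=64 best=208, r--
l=1 r=8: min(20,5)*7=35 best=208, r--
l=1 r=7: min(20,6)*6=36 best=208, r--
l=1 r=6: min(20,20)*5=100 best=208, r--
l=1 r=5: min(20,5)*4=20 best=208, r--
l=1 r=4: min(20,15)*3=45 best=208, r--
l=1 r=3: min(20,2)*2=4 best=208, r--

l=1, r=2, best area=208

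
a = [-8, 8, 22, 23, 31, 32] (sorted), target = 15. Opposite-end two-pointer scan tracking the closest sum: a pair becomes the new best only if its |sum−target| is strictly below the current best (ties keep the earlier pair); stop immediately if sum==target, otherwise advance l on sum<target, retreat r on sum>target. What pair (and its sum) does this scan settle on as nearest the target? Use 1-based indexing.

pair (-8, 23) with sum 15 (|Δ|=0)

l=1 r=6: -8+32=24 d=9 *, r--
l=1 r=5: -8+31=23 d=8 *, r--
l=1 r=4: -8+23=15 d=0 *, stop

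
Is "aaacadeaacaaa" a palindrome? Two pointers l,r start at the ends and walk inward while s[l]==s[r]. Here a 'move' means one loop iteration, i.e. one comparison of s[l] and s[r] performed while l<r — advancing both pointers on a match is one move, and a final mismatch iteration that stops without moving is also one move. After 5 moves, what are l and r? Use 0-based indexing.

l=5, r=7

l=0 r=12: 'a'=='a', l++,r--
l=1 r=11: 'a'=='a', l++,r--
l=2 r=10: 'a'=='a', l++,r--
l=3 r=9: 'c'=='c', l++,r--
l=4 r=8: 'a'=='a', l++,r--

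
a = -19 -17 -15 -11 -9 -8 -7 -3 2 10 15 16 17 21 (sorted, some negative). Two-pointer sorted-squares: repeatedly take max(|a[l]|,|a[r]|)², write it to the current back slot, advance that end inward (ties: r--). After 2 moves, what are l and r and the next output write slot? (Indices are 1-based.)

l=1 r=14: |-19|<=|21| out[14]=441, r--
l=1 r=13: |-19|>|17| out[13]=361, l++

l=2, r=13, next write slot=12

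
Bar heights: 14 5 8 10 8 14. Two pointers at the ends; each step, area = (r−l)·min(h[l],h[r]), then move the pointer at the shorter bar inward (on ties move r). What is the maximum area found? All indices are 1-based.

max area = 70

[1,6] min(14,14)*5=70 best=70 * → r--
[1,5] min(14,8)*4=32 best=70 → r--
[1,4] min(14,10)*3=30 best=70 → r--
[1,3] min(14,8)*2=16 best=70 → r--
[1,2] min(14,5)*1=5 best=70 → r--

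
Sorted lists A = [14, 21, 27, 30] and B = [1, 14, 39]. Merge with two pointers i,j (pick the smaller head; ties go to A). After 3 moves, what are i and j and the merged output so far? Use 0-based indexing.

i=1, j=2, merged so far=[1, 14, 14]

i=0 j=0: A[i]=14>B[j]=1 take 1, j++
i=0 j=1: A[i]=14<=B[j]=14 take 14, i++
i=1 j=1: A[i]=21>B[j]=14 take 14, j++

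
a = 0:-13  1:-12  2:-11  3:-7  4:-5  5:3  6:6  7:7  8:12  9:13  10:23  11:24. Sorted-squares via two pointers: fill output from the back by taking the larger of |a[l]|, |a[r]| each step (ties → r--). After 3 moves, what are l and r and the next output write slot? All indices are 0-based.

l=0, r=8, next write slot=8

l=0 r=11: |-13|<=|24| out[11]=576, r--
l=0 r=10: |-13|<=|23| out[10]=529, r--
l=0 r=9: |-13|<=|13| out[9]=169, r--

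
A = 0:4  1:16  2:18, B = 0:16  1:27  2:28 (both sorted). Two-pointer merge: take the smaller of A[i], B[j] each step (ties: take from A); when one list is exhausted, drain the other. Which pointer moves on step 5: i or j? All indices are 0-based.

j

i=0 j=0: A[i]=4<=B[j]=16 take 4, i++
i=1 j=0: A[i]=16<=B[j]=16 take 16, i++
i=2 j=0: A[i]=18>B[j]=16 take 16, j++
i=2 j=1: A[i]=18<=B[j]=27 take 18, i++
i=3 j=1: A done, take B[j]=27, j++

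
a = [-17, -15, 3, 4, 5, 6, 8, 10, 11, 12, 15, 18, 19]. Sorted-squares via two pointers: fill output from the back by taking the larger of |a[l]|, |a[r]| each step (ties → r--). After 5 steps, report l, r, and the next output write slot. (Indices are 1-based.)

l=1 r=13: |-17|<=|19| out[13]=361, r--
l=1 r=12: |-17|<=|18| out[12]=324, r--
l=1 r=11: |-17|>|15| out[11]=289, l++
l=2 r=11: |-15|<=|15| out[10]=225, r--
l=2 r=10: |-15|>|12| out[9]=225, l++

l=3, r=10, next write slot=8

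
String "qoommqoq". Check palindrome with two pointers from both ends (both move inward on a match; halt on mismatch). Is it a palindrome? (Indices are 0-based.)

l=0 r=7: 'q'=='q', l++,r--
l=1 r=6: 'o'=='o', l++,r--
l=2 r=5: 'o'!='q', stop

not a palindrome (mismatch at 2,5)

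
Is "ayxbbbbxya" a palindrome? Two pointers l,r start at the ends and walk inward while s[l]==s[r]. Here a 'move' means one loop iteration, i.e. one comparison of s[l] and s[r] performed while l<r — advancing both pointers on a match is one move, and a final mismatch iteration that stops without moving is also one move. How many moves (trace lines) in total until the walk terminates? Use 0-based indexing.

[0,9] 'a'=='a' → l++,r--
[1,8] 'y'=='y' → l++,r--
[2,7] 'x'=='x' → l++,r--
[3,6] 'b'=='b' → l++,r--
[4,5] 'b'=='b' → l++,r--

5 moves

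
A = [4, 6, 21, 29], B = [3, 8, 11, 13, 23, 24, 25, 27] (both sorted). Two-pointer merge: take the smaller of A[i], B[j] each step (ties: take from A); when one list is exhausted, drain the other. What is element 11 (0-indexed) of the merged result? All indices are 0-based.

merged[11] = 29

i=0 j=0: A[i]=4>B[j]=3 take 3, j++
i=0 j=1: A[i]=4<=B[j]=8 take 4, i++
i=1 j=1: A[i]=6<=B[j]=8 take 6, i++
i=2 j=1: A[i]=21>B[j]=8 take 8, j++
i=2 j=2: A[i]=21>B[j]=11 take 11, j++
i=2 j=3: A[i]=21>B[j]=13 take 13, j++
i=2 j=4: A[i]=21<=B[j]=23 take 21, i++
i=3 j=4: A[i]=29>B[j]=23 take 23, j++
i=3 j=5: A[i]=29>B[j]=24 take 24, j++
i=3 j=6: A[i]=29>B[j]=25 take 25, j++
i=3 j=7: A[i]=29>B[j]=27 take 27, j++
i=3 j=8: B done, take A[i]=29, i++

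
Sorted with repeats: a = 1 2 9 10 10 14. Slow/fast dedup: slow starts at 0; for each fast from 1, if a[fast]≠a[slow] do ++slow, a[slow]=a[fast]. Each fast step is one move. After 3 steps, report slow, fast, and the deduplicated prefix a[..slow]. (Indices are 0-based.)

(s=0,f=1) a[fast]=2≠a[slow]=1 write a[1]=2 → slow++,fast++
(s=1,f=2) a[fast]=9≠a[slow]=2 write a[2]=9 → slow++,fast++
(s=2,f=3) a[fast]=10≠a[slow]=9 write a[3]=10 → slow++,fast++

slow=3, fast=4, prefix=[1, 2, 9, 10]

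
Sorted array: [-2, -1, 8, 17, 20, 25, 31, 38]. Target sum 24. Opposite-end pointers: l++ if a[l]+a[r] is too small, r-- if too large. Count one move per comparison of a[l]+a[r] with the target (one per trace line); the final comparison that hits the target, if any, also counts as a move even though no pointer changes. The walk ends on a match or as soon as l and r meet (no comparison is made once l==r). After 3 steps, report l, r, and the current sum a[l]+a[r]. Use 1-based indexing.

[1,8] -2+38=36 >24 → r--
[1,7] -2+31=29 >24 → r--
[1,6] -2+25=23 <24 → l++

l=2, r=6, sum=24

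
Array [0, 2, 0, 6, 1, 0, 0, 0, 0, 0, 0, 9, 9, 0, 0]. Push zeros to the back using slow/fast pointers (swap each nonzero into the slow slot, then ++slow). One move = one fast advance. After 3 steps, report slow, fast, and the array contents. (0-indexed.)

(s=0,f=0) a[fast]=0 → fast++
(s=0,f=1) a[fast]=2≠0 swap→a[0]=2 → slow++,fast++
(s=1,f=2) a[fast]=0 → fast++

slow=1, fast=3, a=[2, 0, 0, 6, 1, 0, 0, 0, 0, 0, 0, 9, 9, 0, 0]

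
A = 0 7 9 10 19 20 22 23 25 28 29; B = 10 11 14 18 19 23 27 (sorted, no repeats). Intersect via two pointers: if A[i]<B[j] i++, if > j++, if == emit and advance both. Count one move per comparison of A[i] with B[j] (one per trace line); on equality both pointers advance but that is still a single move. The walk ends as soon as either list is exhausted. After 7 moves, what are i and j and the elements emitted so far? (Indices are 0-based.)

[i=0,j=0] 0<10 → i++
[i=1,j=0] 7<10 → i++
[i=2,j=0] 9<10 → i++
[i=3,j=0] 10==10 emit → i++,j++
[i=4,j=1] 19>11 → j++
[i=4,j=2] 19>14 → j++
[i=4,j=3] 19>18 → j++

i=4, j=4, emitted=[10]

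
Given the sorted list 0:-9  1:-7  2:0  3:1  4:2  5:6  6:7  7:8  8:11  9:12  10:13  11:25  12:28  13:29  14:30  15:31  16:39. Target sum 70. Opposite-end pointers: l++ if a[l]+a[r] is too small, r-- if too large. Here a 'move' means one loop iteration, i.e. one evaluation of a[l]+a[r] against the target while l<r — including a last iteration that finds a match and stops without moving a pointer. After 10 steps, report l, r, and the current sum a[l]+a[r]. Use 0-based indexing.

l=10, r=16, sum=52

l=0 r=16: -9+39=30 <70, l++
l=1 r=16: -7+39=32 <70, l++
l=2 r=16: 0+39=39 <70, l++
l=3 r=16: 1+39=40 <70, l++
l=4 r=16: 2+39=41 <70, l++
l=5 r=16: 6+39=45 <70, l++
l=6 r=16: 7+39=46 <70, l++
l=7 r=16: 8+39=47 <70, l++
l=8 r=16: 11+39=50 <70, l++
l=9 r=16: 12+39=51 <70, l++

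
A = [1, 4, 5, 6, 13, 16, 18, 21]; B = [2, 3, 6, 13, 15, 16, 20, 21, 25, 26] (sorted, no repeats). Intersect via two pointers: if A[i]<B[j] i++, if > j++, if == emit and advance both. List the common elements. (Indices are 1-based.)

i=1 j=1: 1<2, i++
i=2 j=1: 4>2, j++
i=2 j=2: 4>3, j++
i=2 j=3: 4<6, i++
i=3 j=3: 5<6, i++
i=4 j=3: 6==6 emit, i++,j++
i=5 j=4: 13==13 emit, i++,j++
i=6 j=5: 16>15, j++
i=6 j=6: 16==16 emit, i++,j++
i=7 j=7: 18<20, i++
i=8 j=7: 21>20, j++
i=8 j=8: 21==21 emit, i++,j++

intersection = [6, 13, 16, 21]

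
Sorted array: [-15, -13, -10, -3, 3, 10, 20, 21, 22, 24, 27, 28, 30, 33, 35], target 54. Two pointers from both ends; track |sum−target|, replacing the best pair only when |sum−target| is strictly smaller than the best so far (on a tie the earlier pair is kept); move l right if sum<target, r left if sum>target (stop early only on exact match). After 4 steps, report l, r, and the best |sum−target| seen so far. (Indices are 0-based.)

l=0 r=14: -15+35=20 d=34 *, l++
l=1 r=14: -13+35=22 d=32 *, l++
l=2 r=14: -10+35=25 d=29 *, l++
l=3 r=14: -3+35=32 d=22 *, l++

l=4, r=14, best |Δ|=22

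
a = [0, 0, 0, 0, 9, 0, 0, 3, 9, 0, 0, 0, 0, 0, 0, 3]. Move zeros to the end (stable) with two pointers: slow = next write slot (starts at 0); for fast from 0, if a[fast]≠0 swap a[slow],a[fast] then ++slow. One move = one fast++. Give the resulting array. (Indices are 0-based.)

slow=0 fast=0: a[fast]=0, fast++
slow=0 fast=1: a[fast]=0, fast++
slow=0 fast=2: a[fast]=0, fast++
slow=0 fast=3: a[fast]=0, fast++
slow=0 fast=4: a[fast]=9≠0 swap→a[0]=9, slow++,fast++
slow=1 fast=5: a[fast]=0, fast++
slow=1 fast=6: a[fast]=0, fast++
slow=1 fast=7: a[fast]=3≠0 swap→a[1]=3, slow++,fast++
slow=2 fast=8: a[fast]=9≠0 swap→a[2]=9, slow++,fast++
slow=3 fast=9: a[fast]=0, fast++
slow=3 fast=10: a[fast]=0, fast++
slow=3 fast=11: a[fast]=0, fast++
slow=3 fast=12: a[fast]=0, fast++
slow=3 fast=13: a[fast]=0, fast++
slow=3 fast=14: a[fast]=0, fast++
slow=3 fast=15: a[fast]=3≠0 swap→a[3]=3, slow++,fast++

[9, 3, 9, 3, 0, 0, 0, 0, 0, 0, 0, 0, 0, 0, 0, 0]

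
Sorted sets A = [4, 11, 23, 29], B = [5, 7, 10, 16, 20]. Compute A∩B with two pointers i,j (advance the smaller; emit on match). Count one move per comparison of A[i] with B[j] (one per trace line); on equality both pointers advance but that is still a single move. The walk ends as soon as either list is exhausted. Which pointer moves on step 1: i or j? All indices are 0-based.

i

i=0 j=0: 4<5, i++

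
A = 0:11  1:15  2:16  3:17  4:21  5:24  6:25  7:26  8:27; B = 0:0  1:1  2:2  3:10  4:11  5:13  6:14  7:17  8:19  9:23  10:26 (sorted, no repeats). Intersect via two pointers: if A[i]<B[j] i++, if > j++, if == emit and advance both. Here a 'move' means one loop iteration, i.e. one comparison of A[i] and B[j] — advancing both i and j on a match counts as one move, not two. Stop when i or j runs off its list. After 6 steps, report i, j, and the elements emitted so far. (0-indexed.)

i=1, j=6, emitted=[11]

i=0 j=0: 11>0, j++
i=0 j=1: 11>1, j++
i=0 j=2: 11>2, j++
i=0 j=3: 11>10, j++
i=0 j=4: 11==11 emit, i++,j++
i=1 j=5: 15>13, j++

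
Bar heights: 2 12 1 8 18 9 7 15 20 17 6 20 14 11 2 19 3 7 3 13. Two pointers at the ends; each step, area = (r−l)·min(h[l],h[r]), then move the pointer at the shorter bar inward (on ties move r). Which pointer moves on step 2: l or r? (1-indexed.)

l

l=1 r=20: min(2,13)*19=38 best=38 *, l++
l=2 r=20: min(12,13)*18=216 best=216 *, l++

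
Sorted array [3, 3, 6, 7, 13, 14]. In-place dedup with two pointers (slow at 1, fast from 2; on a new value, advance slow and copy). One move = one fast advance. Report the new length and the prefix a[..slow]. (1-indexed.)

slow=1 fast=2: a[fast]=3=a[slow] dup, fast++
slow=1 fast=3: a[fast]=6≠a[slow]=3 write a[2]=6, slow++,fast++
slow=2 fast=4: a[fast]=7≠a[slow]=6 write a[3]=7, slow++,fast++
slow=3 fast=5: a[fast]=13≠a[slow]=7 write a[4]=13, slow++,fast++
slow=4 fast=6: a[fast]=14≠a[slow]=13 write a[5]=14, slow++,fast++

length 5; prefix = [3, 6, 7, 13, 14]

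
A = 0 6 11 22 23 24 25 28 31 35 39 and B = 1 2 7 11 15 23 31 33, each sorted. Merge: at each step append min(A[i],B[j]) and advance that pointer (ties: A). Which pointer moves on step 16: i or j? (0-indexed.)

j

i=0 j=0: A[i]=0<=B[j]=1 take 0, i++
i=1 j=0: A[i]=6>B[j]=1 take 1, j++
i=1 j=1: A[i]=6>B[j]=2 take 2, j++
i=1 j=2: A[i]=6<=B[j]=7 take 6, i++
i=2 j=2: A[i]=11>B[j]=7 take 7, j++
i=2 j=3: A[i]=11<=B[j]=11 take 11, i++
i=3 j=3: A[i]=22>B[j]=11 take 11, j++
i=3 j=4: A[i]=22>B[j]=15 take 15, j++
i=3 j=5: A[i]=22<=B[j]=23 take 22, i++
i=4 j=5: A[i]=23<=B[j]=23 take 23, i++
i=5 j=5: A[i]=24>B[j]=23 take 23, j++
i=5 j=6: A[i]=24<=B[j]=31 take 24, i++
i=6 j=6: A[i]=25<=B[j]=31 take 25, i++
i=7 j=6: A[i]=28<=B[j]=31 take 28, i++
i=8 j=6: A[i]=31<=B[j]=31 take 31, i++
i=9 j=6: A[i]=35>B[j]=31 take 31, j++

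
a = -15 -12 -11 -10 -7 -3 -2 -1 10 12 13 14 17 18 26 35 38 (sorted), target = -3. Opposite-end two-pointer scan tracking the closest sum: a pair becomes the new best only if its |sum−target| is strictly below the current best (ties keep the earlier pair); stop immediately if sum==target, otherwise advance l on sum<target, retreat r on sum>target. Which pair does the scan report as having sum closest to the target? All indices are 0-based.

pair (-15, 12) with sum -3 (|Δ|=0)

[0,16] -15+38=23 d=26 * → r--
[0,15] -15+35=20 d=23 * → r--
[0,14] -15+26=11 d=14 * → r--
[0,13] -15+18=3 d=6 * → r--
[0,12] -15+17=2 d=5 * → r--
[0,11] -15+14=-1 d=2 * → r--
[0,10] -15+13=-2 d=1 * → r--
[0,9] -15+12=-3 d=0 * → stop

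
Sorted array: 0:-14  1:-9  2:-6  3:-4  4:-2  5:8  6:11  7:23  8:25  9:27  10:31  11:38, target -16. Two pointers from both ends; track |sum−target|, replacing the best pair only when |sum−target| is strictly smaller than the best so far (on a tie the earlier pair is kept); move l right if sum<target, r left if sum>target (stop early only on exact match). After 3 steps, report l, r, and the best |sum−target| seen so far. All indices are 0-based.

l=0 r=11: -14+38=24 d=40 *, r--
l=0 r=10: -14+31=17 d=33 *, r--
l=0 r=9: -14+27=13 d=29 *, r--

l=0, r=8, best |Δ|=29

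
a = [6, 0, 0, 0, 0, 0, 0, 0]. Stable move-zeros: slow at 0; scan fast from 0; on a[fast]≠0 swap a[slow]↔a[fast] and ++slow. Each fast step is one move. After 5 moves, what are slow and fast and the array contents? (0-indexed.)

slow=1, fast=5, a=[6, 0, 0, 0, 0, 0, 0, 0]

(s=0,f=0) a[fast]=6≠0 swap→a[0]=6 → slow++,fast++
(s=1,f=1) a[fast]=0 → fast++
(s=1,f=2) a[fast]=0 → fast++
(s=1,f=3) a[fast]=0 → fast++
(s=1,f=4) a[fast]=0 → fast++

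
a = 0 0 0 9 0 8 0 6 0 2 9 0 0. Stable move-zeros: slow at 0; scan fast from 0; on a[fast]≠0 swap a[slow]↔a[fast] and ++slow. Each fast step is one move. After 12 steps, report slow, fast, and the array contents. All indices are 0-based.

slow=5, fast=12, a=[9, 8, 6, 2, 9, 0, 0, 0, 0, 0, 0, 0, 0]

slow=0 fast=0: a[fast]=0, fast++
slow=0 fast=1: a[fast]=0, fast++
slow=0 fast=2: a[fast]=0, fast++
slow=0 fast=3: a[fast]=9≠0 swap→a[0]=9, slow++,fast++
slow=1 fast=4: a[fast]=0, fast++
slow=1 fast=5: a[fast]=8≠0 swap→a[1]=8, slow++,fast++
slow=2 fast=6: a[fast]=0, fast++
slow=2 fast=7: a[fast]=6≠0 swap→a[2]=6, slow++,fast++
slow=3 fast=8: a[fast]=0, fast++
slow=3 fast=9: a[fast]=2≠0 swap→a[3]=2, slow++,fast++
slow=4 fast=10: a[fast]=9≠0 swap→a[4]=9, slow++,fast++
slow=5 fast=11: a[fast]=0, fast++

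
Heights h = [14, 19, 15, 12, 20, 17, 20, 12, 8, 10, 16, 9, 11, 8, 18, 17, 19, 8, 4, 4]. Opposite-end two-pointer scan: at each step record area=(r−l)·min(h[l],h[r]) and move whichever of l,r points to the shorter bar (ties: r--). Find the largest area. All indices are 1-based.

max area = 285

l=1 r=20: min(14,4)*19=76 best=76 *, r--
l=1 r=19: min(14,4)*18=72 best=76, r--
l=1 r=18: min(14,8)*17=136 best=136 *, r--
l=1 r=17: min(14,19)*16=224 best=224 *, l++
l=2 r=17: min(19,19)*15=285 best=285 *, r--
l=2 r=16: min(19,17)*14=238 best=285, r--
l=2 r=15: min(19,18)*13=234 best=285, r--
l=2 r=14: min(19,8)*12=96 best=285, r--
l=2 r=13: min(19,11)*11=121 best=285, r--
l=2 r=12: min(19,9)*10=90 best=285, r--
l=2 r=11: min(19,16)*9=144 best=285, r--
l=2 r=10: min(19,10)*8=80 best=285, r--
l=2 r=9: min(19,8)*7=56 best=285, r--
l=2 r=8: min(19,12)*6=72 best=285, r--
l=2 r=7: min(19,20)*5=95 best=285, l++
l=3 r=7: min(15,20)*4=60 best=285, l++
l=4 r=7: min(12,20)*3=36 best=285, l++
l=5 r=7: min(20,20)*2=40 best=285, r--
l=5 r=6: min(20,17)*1=17 best=285, r--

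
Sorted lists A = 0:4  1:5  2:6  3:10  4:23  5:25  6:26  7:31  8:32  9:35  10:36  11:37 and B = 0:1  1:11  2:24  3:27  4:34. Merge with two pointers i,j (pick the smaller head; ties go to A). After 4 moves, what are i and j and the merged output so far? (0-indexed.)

[i=0,j=0] A[i]=4>B[j]=1 take 1 → j++
[i=0,j=1] A[i]=4<=B[j]=11 take 4 → i++
[i=1,j=1] A[i]=5<=B[j]=11 take 5 → i++
[i=2,j=1] A[i]=6<=B[j]=11 take 6 → i++

i=3, j=1, merged so far=[1, 4, 5, 6]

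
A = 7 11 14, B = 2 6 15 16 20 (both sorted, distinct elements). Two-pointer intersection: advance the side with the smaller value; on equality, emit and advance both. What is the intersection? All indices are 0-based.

i=0 j=0: 7>2, j++
i=0 j=1: 7>6, j++
i=0 j=2: 7<15, i++
i=1 j=2: 11<15, i++
i=2 j=2: 14<15, i++

intersection = []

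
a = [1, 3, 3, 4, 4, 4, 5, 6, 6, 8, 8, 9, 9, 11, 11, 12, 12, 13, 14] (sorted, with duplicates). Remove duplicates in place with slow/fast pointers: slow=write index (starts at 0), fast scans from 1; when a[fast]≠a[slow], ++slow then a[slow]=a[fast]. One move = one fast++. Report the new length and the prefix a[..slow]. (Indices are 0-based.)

length 11; prefix = [1, 3, 4, 5, 6, 8, 9, 11, 12, 13, 14]

(s=0,f=1) a[fast]=3≠a[slow]=1 write a[1]=3 → slow++,fast++
(s=1,f=2) a[fast]=3=a[slow] dup → fast++
(s=1,f=3) a[fast]=4≠a[slow]=3 write a[2]=4 → slow++,fast++
(s=2,f=4) a[fast]=4=a[slow] dup → fast++
(s=2,f=5) a[fast]=4=a[slow] dup → fast++
(s=2,f=6) a[fast]=5≠a[slow]=4 write a[3]=5 → slow++,fast++
(s=3,f=7) a[fast]=6≠a[slow]=5 write a[4]=6 → slow++,fast++
(s=4,f=8) a[fast]=6=a[slow] dup → fast++
(s=4,f=9) a[fast]=8≠a[slow]=6 write a[5]=8 → slow++,fast++
(s=5,f=10) a[fast]=8=a[slow] dup → fast++
(s=5,f=11) a[fast]=9≠a[slow]=8 write a[6]=9 → slow++,fast++
(s=6,f=12) a[fast]=9=a[slow] dup → fast++
(s=6,f=13) a[fast]=11≠a[slow]=9 write a[7]=11 → slow++,fast++
(s=7,f=14) a[fast]=11=a[slow] dup → fast++
(s=7,f=15) a[fast]=12≠a[slow]=11 write a[8]=12 → slow++,fast++
(s=8,f=16) a[fast]=12=a[slow] dup → fast++
(s=8,f=17) a[fast]=13≠a[slow]=12 write a[9]=13 → slow++,fast++
(s=9,f=18) a[fast]=14≠a[slow]=13 write a[10]=14 → slow++,fast++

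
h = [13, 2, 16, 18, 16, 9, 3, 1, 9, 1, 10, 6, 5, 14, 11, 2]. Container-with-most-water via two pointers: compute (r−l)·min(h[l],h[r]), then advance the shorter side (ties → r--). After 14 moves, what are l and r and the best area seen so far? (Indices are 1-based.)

l=3, r=4, best area=169

[1,16] min(13,2)*15=30 best=30 * → r--
[1,15] min(13,11)*14=154 best=154 * → r--
[1,14] min(13,14)*13=169 best=169 * → l++
[2,14] min(2,14)*12=24 best=169 → l++
[3,14] min(16,14)*11=154 best=169 → r--
[3,13] min(16,5)*10=50 best=169 → r--
[3,12] min(16,6)*9=54 best=169 → r--
[3,11] min(16,10)*8=80 best=169 → r--
[3,10] min(16,1)*7=7 best=169 → r--
[3,9] min(16,9)*6=54 best=169 → r--
[3,8] min(16,1)*5=5 best=169 → r--
[3,7] min(16,3)*4=12 best=169 → r--
[3,6] min(16,9)*3=27 best=169 → r--
[3,5] min(16,16)*2=32 best=169 → r--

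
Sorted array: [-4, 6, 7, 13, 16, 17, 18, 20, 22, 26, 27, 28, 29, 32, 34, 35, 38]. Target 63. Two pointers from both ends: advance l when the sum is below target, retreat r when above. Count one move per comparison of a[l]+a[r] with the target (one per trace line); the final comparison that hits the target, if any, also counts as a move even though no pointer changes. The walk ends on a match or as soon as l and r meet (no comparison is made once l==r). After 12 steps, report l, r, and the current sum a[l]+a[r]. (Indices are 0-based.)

[0,16] -4+38=34 <63 → l++
[1,16] 6+38=44 <63 → l++
[2,16] 7+38=45 <63 → l++
[3,16] 13+38=51 <63 → l++
[4,16] 16+38=54 <63 → l++
[5,16] 17+38=55 <63 → l++
[6,16] 18+38=56 <63 → l++
[7,16] 20+38=58 <63 → l++
[8,16] 22+38=60 <63 → l++
[9,16] 26+38=64 >63 → r--
[9,15] 26+35=61 <63 → l++
[10,15] 27+35=62 <63 → l++

l=11, r=15, sum=63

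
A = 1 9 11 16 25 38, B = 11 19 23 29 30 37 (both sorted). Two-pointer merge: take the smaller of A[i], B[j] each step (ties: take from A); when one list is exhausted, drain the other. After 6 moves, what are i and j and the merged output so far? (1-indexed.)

i=1 j=1: A[i]=1<=B[j]=11 take 1, i++
i=2 j=1: A[i]=9<=B[j]=11 take 9, i++
i=3 j=1: A[i]=11<=B[j]=11 take 11, i++
i=4 j=1: A[i]=16>B[j]=11 take 11, j++
i=4 j=2: A[i]=16<=B[j]=19 take 16, i++
i=5 j=2: A[i]=25>B[j]=19 take 19, j++

i=5, j=3, merged so far=[1, 9, 11, 11, 16, 19]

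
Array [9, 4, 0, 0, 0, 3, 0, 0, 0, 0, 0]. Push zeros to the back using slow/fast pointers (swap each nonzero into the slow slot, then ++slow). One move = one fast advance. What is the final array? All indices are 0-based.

[9, 4, 3, 0, 0, 0, 0, 0, 0, 0, 0]

slow=0 fast=0: a[fast]=9≠0 swap→a[0]=9, slow++,fast++
slow=1 fast=1: a[fast]=4≠0 swap→a[1]=4, slow++,fast++
slow=2 fast=2: a[fast]=0, fast++
slow=2 fast=3: a[fast]=0, fast++
slow=2 fast=4: a[fast]=0, fast++
slow=2 fast=5: a[fast]=3≠0 swap→a[2]=3, slow++,fast++
slow=3 fast=6: a[fast]=0, fast++
slow=3 fast=7: a[fast]=0, fast++
slow=3 fast=8: a[fast]=0, fast++
slow=3 fast=9: a[fast]=0, fast++
slow=3 fast=10: a[fast]=0, fast++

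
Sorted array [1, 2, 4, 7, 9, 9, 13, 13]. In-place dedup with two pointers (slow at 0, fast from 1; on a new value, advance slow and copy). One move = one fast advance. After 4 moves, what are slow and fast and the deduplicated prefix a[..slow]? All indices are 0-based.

slow=4, fast=5, prefix=[1, 2, 4, 7, 9]

slow=0 fast=1: a[fast]=2≠a[slow]=1 write a[1]=2, slow++,fast++
slow=1 fast=2: a[fast]=4≠a[slow]=2 write a[2]=4, slow++,fast++
slow=2 fast=3: a[fast]=7≠a[slow]=4 write a[3]=7, slow++,fast++
slow=3 fast=4: a[fast]=9≠a[slow]=7 write a[4]=9, slow++,fast++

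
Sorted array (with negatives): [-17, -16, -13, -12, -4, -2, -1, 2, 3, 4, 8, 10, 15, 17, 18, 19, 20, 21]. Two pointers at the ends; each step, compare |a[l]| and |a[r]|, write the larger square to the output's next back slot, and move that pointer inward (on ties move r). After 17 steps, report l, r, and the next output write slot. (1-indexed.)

l=7, r=7, next write slot=1

[1,18] |-17|<=|21| out[18]=441 → r--
[1,17] |-17|<=|20| out[17]=400 → r--
[1,16] |-17|<=|19| out[16]=361 → r--
[1,15] |-17|<=|18| out[15]=324 → r--
[1,14] |-17|<=|17| out[14]=289 → r--
[1,13] |-17|>|15| out[13]=289 → l++
[2,13] |-16|>|15| out[12]=256 → l++
[3,13] |-13|<=|15| out[11]=225 → r--
[3,12] |-13|>|10| out[10]=169 → l++
[4,12] |-12|>|10| out[9]=144 → l++
[5,12] |-4|<=|10| out[8]=100 → r--
[5,11] |-4|<=|8| out[7]=64 → r--
[5,10] |-4|<=|4| out[6]=16 → r--
[5,9] |-4|>|3| out[5]=16 → l++
[6,9] |-2|<=|3| out[4]=9 → r--
[6,8] |-2|<=|2| out[3]=4 → r--
[6,7] |-2|>|-1| out[2]=4 → l++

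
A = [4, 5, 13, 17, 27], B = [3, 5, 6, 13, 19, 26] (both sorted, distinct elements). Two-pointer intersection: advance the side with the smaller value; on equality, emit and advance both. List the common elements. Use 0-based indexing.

i=0 j=0: 4>3, j++
i=0 j=1: 4<5, i++
i=1 j=1: 5==5 emit, i++,j++
i=2 j=2: 13>6, j++
i=2 j=3: 13==13 emit, i++,j++
i=3 j=4: 17<19, i++
i=4 j=4: 27>19, j++
i=4 j=5: 27>26, j++

intersection = [5, 13]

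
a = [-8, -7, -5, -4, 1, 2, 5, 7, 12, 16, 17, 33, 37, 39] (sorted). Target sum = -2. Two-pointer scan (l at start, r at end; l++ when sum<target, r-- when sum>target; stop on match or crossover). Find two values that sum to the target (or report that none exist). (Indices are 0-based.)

[0,13] -8+39=31 >-2 → r--
[0,12] -8+37=29 >-2 → r--
[0,11] -8+33=25 >-2 → r--
[0,10] -8+17=9 >-2 → r--
[0,9] -8+16=8 >-2 → r--
[0,8] -8+12=4 >-2 → r--
[0,7] -8+7=-1 >-2 → r--
[0,6] -8+5=-3 <-2 → l++
[1,6] -7+5=-2 → found

(-7, 5)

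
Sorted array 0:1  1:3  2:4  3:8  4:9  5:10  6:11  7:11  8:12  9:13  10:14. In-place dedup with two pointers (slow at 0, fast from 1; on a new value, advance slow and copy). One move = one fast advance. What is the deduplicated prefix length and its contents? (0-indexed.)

slow=0 fast=1: a[fast]=3≠a[slow]=1 write a[1]=3, slow++,fast++
slow=1 fast=2: a[fast]=4≠a[slow]=3 write a[2]=4, slow++,fast++
slow=2 fast=3: a[fast]=8≠a[slow]=4 write a[3]=8, slow++,fast++
slow=3 fast=4: a[fast]=9≠a[slow]=8 write a[4]=9, slow++,fast++
slow=4 fast=5: a[fast]=10≠a[slow]=9 write a[5]=10, slow++,fast++
slow=5 fast=6: a[fast]=11≠a[slow]=10 write a[6]=11, slow++,fast++
slow=6 fast=7: a[fast]=11=a[slow] dup, fast++
slow=6 fast=8: a[fast]=12≠a[slow]=11 write a[7]=12, slow++,fast++
slow=7 fast=9: a[fast]=13≠a[slow]=12 write a[8]=13, slow++,fast++
slow=8 fast=10: a[fast]=14≠a[slow]=13 write a[9]=14, slow++,fast++

length 10; prefix = [1, 3, 4, 8, 9, 10, 11, 12, 13, 14]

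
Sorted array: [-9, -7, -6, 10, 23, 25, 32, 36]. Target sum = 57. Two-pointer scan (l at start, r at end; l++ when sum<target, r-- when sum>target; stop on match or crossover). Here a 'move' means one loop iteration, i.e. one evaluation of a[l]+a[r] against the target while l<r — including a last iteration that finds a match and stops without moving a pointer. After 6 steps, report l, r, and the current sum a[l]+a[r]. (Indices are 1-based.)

[1,8] -9+36=27 <57 → l++
[2,8] -7+36=29 <57 → l++
[3,8] -6+36=30 <57 → l++
[4,8] 10+36=46 <57 → l++
[5,8] 23+36=59 >57 → r--
[5,7] 23+32=55 <57 → l++

l=6, r=7, sum=57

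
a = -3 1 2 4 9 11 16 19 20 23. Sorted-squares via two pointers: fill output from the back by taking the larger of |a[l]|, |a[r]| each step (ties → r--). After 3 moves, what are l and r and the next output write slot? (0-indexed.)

l=0, r=6, next write slot=6

l=0 r=9: |-3|<=|23| out[9]=529, r--
l=0 r=8: |-3|<=|20| out[8]=400, r--
l=0 r=7: |-3|<=|19| out[7]=361, r--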